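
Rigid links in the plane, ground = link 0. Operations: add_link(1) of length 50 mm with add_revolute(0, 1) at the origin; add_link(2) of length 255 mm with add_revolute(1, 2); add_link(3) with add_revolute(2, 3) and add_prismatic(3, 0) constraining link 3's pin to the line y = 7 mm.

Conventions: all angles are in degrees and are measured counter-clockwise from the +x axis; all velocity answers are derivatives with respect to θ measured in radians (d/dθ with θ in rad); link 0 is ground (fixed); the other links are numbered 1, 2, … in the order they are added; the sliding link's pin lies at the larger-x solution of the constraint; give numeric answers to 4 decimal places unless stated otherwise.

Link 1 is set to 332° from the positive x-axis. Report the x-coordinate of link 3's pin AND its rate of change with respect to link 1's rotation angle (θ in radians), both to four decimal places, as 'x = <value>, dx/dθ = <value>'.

geometry: r = 50 mm, L = 255 mm, e = 7 mm
crank pin P = (r cos θ, r sin θ) = (44.147380, -23.473578)
h = r sin θ − e = -23.473578 − 7 = -30.473578
x = r cos θ + √(L² − h²) = 44.147380 + 253.172591 = 297.319971
dx/dθ = −r sin θ − h·r cos θ/√(L² − h²) (θ in radians; h = -30.473578) = 28.787458

x = 297.3200, dx/dθ = 28.7875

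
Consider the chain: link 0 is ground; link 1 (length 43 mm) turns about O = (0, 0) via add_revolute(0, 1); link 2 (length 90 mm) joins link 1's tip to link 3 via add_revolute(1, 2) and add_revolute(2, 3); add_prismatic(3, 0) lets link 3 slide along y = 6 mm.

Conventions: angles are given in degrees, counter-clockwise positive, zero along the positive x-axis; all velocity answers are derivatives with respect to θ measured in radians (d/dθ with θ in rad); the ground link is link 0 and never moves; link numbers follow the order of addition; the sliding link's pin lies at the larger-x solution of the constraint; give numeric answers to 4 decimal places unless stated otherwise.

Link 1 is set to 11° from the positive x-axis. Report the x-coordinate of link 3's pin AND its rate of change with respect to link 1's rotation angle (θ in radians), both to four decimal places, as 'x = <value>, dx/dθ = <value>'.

geometry: r = 43 mm, L = 90 mm, e = 6 mm
crank pin P = (r cos θ, r sin θ) = (42.209969, 8.204787)
h = r sin θ − e = 8.204787 − 6 = 2.204787
x = r cos θ + √(L² − h²) = 42.209969 + 89.972990 = 132.182959
dx/dθ = −r sin θ − h·r cos θ/√(L² − h²) (θ in radians; h = 2.204787) = -9.239141

x = 132.1830, dx/dθ = -9.2391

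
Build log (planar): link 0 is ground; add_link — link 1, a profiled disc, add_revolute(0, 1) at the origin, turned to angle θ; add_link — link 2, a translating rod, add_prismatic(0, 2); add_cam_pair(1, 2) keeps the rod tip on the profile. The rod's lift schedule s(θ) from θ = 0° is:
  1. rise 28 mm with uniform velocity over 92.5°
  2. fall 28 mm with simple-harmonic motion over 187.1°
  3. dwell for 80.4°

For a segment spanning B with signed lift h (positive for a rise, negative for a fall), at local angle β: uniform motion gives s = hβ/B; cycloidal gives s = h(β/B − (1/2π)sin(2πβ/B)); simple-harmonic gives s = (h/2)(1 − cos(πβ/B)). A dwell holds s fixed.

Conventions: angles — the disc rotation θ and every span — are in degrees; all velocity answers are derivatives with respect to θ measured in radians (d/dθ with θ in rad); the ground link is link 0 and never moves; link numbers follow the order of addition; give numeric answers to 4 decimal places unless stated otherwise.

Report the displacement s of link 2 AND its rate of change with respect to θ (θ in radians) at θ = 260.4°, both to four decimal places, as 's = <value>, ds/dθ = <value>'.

seg 1 [0°–92.5°] uniform, h=28: full span → s += 28 → s = 28.0000
seg 2 [92.5°–279.6°] simple-harmonic, h=-28: θ=260.4° here. β=167.9, B=187.1. -28/2·(1 − cos(π·0.8974)) = -27.2787 → s = 0.7213
velocity in seg [92.5°–279.6°] (simple-harmonic), θ in radians: β = 167.9° = 2.9304 rad, B = 187.1° = 3.2655 rad; ds/dθ = (πh/(2B)) sin(πβ/B) = (π·(-28)/(2·3.2655)) sin(π·0.8974) = -4.267317 mm/rad

s = 0.7213, ds/dθ = -4.2673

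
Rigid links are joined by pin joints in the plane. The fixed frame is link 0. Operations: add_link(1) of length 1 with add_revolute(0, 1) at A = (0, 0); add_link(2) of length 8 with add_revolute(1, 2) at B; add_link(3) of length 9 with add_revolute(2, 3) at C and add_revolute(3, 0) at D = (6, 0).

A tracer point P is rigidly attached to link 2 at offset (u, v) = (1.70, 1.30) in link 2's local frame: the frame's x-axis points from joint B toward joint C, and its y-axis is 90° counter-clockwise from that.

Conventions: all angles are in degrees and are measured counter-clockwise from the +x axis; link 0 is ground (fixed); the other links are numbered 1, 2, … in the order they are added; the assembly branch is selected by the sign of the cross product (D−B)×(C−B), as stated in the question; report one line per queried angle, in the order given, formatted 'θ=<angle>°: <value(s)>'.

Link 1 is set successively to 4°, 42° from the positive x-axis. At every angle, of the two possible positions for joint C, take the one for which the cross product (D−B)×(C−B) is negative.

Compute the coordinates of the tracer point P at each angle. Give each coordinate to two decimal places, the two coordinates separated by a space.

A=(0,0), D=(6.00,0)
θ=4°: B = A + 1.00·(cos4°, sin4°) = (0.9976, 0.0698)
θ=4°: |BD| = 5.0029
θ=4°: circle(B,8.00) ∩ circle(D,9.00): a=0.8025, h=7.9597
θ=4°:   candidates: C₊=(1.9109,8.0174) cross=39.822; C₋=(1.6890,-7.9003) cross=-39.822
θ=4°:   branch - wants cross < 0 → take C=(1.6890,-7.9003) (cross=-39.822)
θ=4°: ex = (C−B)/|BC| = (0.0864,-0.9963); ey = (0.9963,0.0864)
θ=4°: P = B + 1.70·ex + 1.30·ey = (2.4396,-1.5115)
θ=42°: B = A + 1.00·(cos42°, sin42°) = (0.7431, 0.6691)
θ=42°: |BD| = 5.2993
θ=42°: circle(B,8.00) ∩ circle(D,9.00): a=1.0456, h=7.9314
θ=42°:   candidates: C₊=(2.7819,8.4050) cross=42.030; C₋=(0.7789,-7.3308) cross=-42.030
θ=42°:   branch - wants cross < 0 → take C=(0.7789,-7.3308) (cross=-42.030)
θ=42°: ex = (C−B)/|BC| = (0.0045,-1.0000); ey = (1.0000,0.0045)
θ=42°: P = B + 1.70·ex + 1.30·ey = (2.0507,-1.0250)

θ=4°: 2.44 -1.51
θ=42°: 2.05 -1.03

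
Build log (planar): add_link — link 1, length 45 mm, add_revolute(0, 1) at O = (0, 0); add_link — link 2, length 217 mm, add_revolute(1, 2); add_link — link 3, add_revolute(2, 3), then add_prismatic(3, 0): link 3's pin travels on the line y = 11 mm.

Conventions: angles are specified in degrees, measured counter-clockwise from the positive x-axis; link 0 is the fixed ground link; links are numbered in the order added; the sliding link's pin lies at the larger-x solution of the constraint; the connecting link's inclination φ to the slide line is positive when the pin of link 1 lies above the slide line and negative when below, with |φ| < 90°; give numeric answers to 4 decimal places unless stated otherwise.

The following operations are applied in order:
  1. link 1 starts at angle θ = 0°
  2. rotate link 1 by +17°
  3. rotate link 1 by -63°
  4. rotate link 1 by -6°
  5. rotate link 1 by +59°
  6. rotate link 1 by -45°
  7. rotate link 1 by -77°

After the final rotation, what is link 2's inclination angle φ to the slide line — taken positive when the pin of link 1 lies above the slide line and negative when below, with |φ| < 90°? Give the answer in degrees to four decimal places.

geometry: r = 45 mm, L = 217 mm, e = 11 mm; θ starts at 0°
rotate link 1 by +17°: θ ← 0° +17° = 17°
rotate link 1 by -63°: θ ← 17° -63° = -46°
rotate link 1 by -6°: θ ← -46° -6° = -52°
rotate link 1 by +59°: θ ← -52° +59° = 7°
rotate link 1 by -45°: θ ← 7° -45° = -38°
rotate link 1 by -77°: θ ← -38° -77° = -115°
h = r sin θ − e = -40.783850 − 11 = -51.783850
sin φ = h / L = -51.783850 / 217 = -0.23863526
φ = arcsin(-0.23863526) = -13.806006°

-13.8060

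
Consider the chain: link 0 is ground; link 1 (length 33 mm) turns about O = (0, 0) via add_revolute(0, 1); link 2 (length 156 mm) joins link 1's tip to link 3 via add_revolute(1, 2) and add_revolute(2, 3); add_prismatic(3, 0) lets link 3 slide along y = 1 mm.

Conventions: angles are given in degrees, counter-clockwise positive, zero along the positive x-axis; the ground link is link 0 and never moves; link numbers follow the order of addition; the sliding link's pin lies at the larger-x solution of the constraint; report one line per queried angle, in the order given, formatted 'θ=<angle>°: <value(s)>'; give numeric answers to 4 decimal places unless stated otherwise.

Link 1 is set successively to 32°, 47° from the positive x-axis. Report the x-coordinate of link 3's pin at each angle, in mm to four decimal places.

geometry: r = 33 mm, L = 156 mm, e = 1 mm
θ=32°: crank pin P = (r cos θ, r sin θ) = (27.985587, 17.487336)
θ=32°: h = r sin θ − e = 17.487336 − 1 = 16.487336
θ=32°: x = r cos θ + √(L² − h²) = 27.985587 + 155.126296 = 183.111883
θ=47°: crank pin P = (r cos θ, r sin θ) = (22.505946, 24.134672)
θ=47°: h = r sin θ − e = 24.134672 − 1 = 23.134672
θ=47°: x = r cos θ + √(L² − h²) = 22.505946 + 154.275037 = 176.780983

θ=32°: 183.1119
θ=47°: 176.7810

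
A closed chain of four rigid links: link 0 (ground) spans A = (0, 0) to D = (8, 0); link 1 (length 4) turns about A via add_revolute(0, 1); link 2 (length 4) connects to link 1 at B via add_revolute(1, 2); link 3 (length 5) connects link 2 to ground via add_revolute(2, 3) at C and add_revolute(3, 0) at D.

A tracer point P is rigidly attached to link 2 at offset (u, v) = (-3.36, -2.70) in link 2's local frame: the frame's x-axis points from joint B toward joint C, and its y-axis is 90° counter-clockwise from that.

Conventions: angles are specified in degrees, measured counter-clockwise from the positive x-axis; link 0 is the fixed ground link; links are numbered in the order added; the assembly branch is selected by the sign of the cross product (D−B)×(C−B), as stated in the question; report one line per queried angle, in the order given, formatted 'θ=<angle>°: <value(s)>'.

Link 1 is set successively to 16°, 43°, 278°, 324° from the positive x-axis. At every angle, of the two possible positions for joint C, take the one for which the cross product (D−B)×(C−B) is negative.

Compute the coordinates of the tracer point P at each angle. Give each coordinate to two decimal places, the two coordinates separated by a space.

A=(0,0), D=(8.00,0)
θ=16°: B = A + 4.00·(cos16°, sin16°) = (3.8450, 1.1025)
θ=16°: |BD| = 4.2987
θ=16°: circle(B,4.00) ∩ circle(D,5.00): a=1.1026, h=3.8450
θ=16°:   candidates: C₊=(5.8969,4.5362) cross=16.529; C₋=(3.9245,-2.8967) cross=-16.529
θ=16°:   branch - wants cross < 0 → take C=(3.9245,-2.8967) (cross=-16.529)
θ=16°: ex = (C−B)/|BC| = (0.0199,-0.9998); ey = (0.9998,0.0199)
θ=16°: P = B + -3.36·ex + -2.70·ey = (1.0788,4.4082)
θ=43°: B = A + 4.00·(cos43°, sin43°) = (2.9254, 2.7280)
θ=43°: |BD| = 5.7614
θ=43°: circle(B,4.00) ∩ circle(D,5.00): a=2.0996, h=3.4046
θ=43°:   candidates: C₊=(6.3868,4.7326) cross=19.615; C₋=(3.1627,-1.2650) cross=-19.615
θ=43°:   branch - wants cross < 0 → take C=(3.1627,-1.2650) (cross=-19.615)
θ=43°: ex = (C−B)/|BC| = (0.0593,-0.9982); ey = (0.9982,0.0593)
θ=43°: P = B + -3.36·ex + -2.70·ey = (0.0309,5.9219)
θ=278°: B = A + 4.00·(cos278°, sin278°) = (0.5567, -3.9611)
θ=278°: |BD| = 8.4317
θ=278°: circle(B,4.00) ∩ circle(D,5.00): a=3.6821, h=1.5627
θ=278°:   candidates: C₊=(3.0731,-0.8518) cross=13.176; C₋=(4.5413,-3.6108) cross=-13.176
θ=278°:   branch - wants cross < 0 → take C=(4.5413,-3.6108) (cross=-13.176)
θ=278°: ex = (C−B)/|BC| = (0.9962,0.0876); ey = (-0.0876,0.9962)
θ=278°: P = B + -3.36·ex + -2.70·ey = (-2.5539,-6.9450)
θ=324°: B = A + 4.00·(cos324°, sin324°) = (3.2361, -2.3511)
θ=324°: |BD| = 5.3125
θ=324°: circle(B,4.00) ∩ circle(D,5.00): a=1.8092, h=3.5675
θ=324°:   candidates: C₊=(3.2796,1.6486) cross=18.952; C₋=(6.4373,-4.7495) cross=-18.952
θ=324°:   branch - wants cross < 0 → take C=(6.4373,-4.7495) (cross=-18.952)
θ=324°: ex = (C−B)/|BC| = (0.8003,-0.5996); ey = (0.5996,0.8003)
θ=324°: P = B + -3.36·ex + -2.70·ey = (-1.0719,-2.4973)

θ=16°: 1.08 4.41
θ=43°: 0.03 5.92
θ=278°: -2.55 -6.94
θ=324°: -1.07 -2.50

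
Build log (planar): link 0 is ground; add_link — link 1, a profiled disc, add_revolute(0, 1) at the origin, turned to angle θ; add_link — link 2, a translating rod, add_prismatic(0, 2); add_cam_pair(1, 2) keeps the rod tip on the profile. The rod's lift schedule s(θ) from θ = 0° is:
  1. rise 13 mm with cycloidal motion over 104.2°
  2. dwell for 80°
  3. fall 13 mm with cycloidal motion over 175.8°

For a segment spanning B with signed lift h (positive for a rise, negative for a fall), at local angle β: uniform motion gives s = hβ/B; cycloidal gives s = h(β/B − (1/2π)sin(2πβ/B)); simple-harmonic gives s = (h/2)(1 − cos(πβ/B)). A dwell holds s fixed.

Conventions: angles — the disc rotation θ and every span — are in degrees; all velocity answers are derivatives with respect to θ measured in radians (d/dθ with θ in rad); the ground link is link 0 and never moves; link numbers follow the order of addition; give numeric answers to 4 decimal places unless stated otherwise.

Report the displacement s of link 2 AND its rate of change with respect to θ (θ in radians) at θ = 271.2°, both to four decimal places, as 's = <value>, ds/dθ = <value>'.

seg 1 [0°–104.2°] cycloidal, h=13: full span → s += 13 → s = 13.0000
seg 2 [104.2°–184.2°] dwell: s stays 13.0000
seg 3 [184.2°–360°] cycloidal, h=-13: θ=271.2° here. β=87, B=175.8. -13·(0.4949 − sin(2π·0.4949)/(2π)) = -6.3669 → s = 6.6331
velocity in seg [184.2°–360°] (cycloidal), θ in radians: β = 87° = 1.5184 rad, B = 175.8° = 3.0683 rad; ds/dθ = (h/B)(1 − cos(2πβ/B)) = ((-13)/3.0683)(1 − cos(2π·0.4949)) = -8.471587 mm/rad

s = 6.6331, ds/dθ = -8.4716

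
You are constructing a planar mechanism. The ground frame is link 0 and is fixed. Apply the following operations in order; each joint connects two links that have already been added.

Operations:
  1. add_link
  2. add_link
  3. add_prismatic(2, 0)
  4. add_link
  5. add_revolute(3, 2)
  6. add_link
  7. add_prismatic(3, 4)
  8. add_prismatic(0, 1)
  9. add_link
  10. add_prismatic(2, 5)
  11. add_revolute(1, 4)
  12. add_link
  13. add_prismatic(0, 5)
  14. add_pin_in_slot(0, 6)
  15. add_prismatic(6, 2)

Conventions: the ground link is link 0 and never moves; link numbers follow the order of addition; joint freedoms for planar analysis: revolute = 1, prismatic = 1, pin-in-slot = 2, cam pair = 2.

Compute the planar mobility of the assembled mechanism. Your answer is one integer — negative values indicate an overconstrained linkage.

link 0 = ground. State L|J1|J2 = 1|0|0
+link1  2|0|0
+link2  3|0|0
P(2,0) f=1→J1  3|1|0
+link3  4|1|0
R(3,2) f=1→J1  4|2|0
+link4  5|2|0
P(3,4) f=1→J1  5|3|0
P(0,1) f=1→J1  5|4|0
+link5  6|4|0
P(2,5) f=1→J1  6|5|0
R(1,4) f=1→J1  6|6|0
+link6  7|6|0
P(0,5) f=1→J1  7|7|0
PS(0,6) f=2→J2  7|7|1
P(6,2) f=1→J1  7|8|1
M = 3(7−1)−2·8−1 = 18−16−1 = 1

M = 1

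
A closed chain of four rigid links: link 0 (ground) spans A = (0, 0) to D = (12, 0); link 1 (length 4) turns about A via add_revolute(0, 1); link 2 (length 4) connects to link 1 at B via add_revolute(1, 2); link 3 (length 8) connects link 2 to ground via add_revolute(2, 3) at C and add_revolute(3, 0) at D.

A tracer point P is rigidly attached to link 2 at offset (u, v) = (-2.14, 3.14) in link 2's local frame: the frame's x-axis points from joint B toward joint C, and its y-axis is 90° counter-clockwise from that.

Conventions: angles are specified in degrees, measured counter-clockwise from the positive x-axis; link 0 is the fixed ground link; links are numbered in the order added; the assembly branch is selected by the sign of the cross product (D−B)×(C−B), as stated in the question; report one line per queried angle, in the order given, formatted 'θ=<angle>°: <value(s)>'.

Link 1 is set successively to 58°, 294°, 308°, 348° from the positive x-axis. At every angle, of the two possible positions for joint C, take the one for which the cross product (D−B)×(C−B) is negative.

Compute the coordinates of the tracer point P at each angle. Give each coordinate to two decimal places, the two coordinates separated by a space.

A=(0,0), D=(12.00,0)
θ=58°: B = A + 4.00·(cos58°, sin58°) = (2.1197, 3.3922)
θ=58°: |BD| = 10.4464
θ=58°: circle(B,4.00) ∩ circle(D,8.00): a=2.9258, h=2.7276
θ=58°:   candidates: C₊=(5.7726,5.0219) cross=28.494; C₋=(4.0012,-0.1377) cross=-28.494
θ=58°:   branch - wants cross < 0 → take C=(4.0012,-0.1377) (cross=-28.494)
θ=58°: ex = (C−B)/|BC| = (0.4704,-0.8825); ey = (0.8825,0.4704)
θ=58°: P = B + -2.14·ex + 3.14·ey = (3.8840,6.7577)
θ=294°: B = A + 4.00·(cos294°, sin294°) = (1.6269, -3.6542)
θ=294°: |BD| = 10.9979
θ=294°: circle(B,4.00) ∩ circle(D,8.00): a=3.3167, h=2.2360
θ=294°:   candidates: C₊=(4.0123,-0.4432) cross=24.591; C₋=(5.4981,-4.6611) cross=-24.591
θ=294°:   branch - wants cross < 0 → take C=(5.4981,-4.6611) (cross=-24.591)
θ=294°: ex = (C−B)/|BC| = (0.9678,-0.2517); ey = (0.2517,0.9678)
θ=294°: P = B + -2.14·ex + 3.14·ey = (0.3463,-0.0766)
θ=308°: B = A + 4.00·(cos308°, sin308°) = (2.4626, -3.1520)
θ=308°: |BD| = 10.0447
θ=308°: circle(B,4.00) ∩ circle(D,8.00): a=2.6330, h=3.0112
θ=308°:   candidates: C₊=(4.0178,0.5333) cross=30.246; C₋=(5.9076,-5.1848) cross=-30.246
θ=308°:   branch - wants cross < 0 → take C=(5.9076,-5.1848) (cross=-30.246)
θ=308°: ex = (C−B)/|BC| = (0.8612,-0.5082); ey = (0.5082,0.8612)
θ=308°: P = B + -2.14·ex + 3.14·ey = (2.2153,0.6398)
θ=348°: B = A + 4.00·(cos348°, sin348°) = (3.9126, -0.8316)
θ=348°: |BD| = 8.1301
θ=348°: circle(B,4.00) ∩ circle(D,8.00): a=1.1130, h=3.8420
θ=348°:   candidates: C₊=(4.6268,3.1041) cross=31.236; C₋=(5.4128,-4.5397) cross=-31.236
θ=348°:   branch - wants cross < 0 → take C=(5.4128,-4.5397) (cross=-31.236)
θ=348°: ex = (C−B)/|BC| = (0.3750,-0.9270); ey = (0.9270,0.3750)
θ=348°: P = B + -2.14·ex + 3.14·ey = (6.0208,2.3298)

θ=58°: 3.88 6.76
θ=294°: 0.35 -0.08
θ=308°: 2.22 0.64
θ=348°: 6.02 2.33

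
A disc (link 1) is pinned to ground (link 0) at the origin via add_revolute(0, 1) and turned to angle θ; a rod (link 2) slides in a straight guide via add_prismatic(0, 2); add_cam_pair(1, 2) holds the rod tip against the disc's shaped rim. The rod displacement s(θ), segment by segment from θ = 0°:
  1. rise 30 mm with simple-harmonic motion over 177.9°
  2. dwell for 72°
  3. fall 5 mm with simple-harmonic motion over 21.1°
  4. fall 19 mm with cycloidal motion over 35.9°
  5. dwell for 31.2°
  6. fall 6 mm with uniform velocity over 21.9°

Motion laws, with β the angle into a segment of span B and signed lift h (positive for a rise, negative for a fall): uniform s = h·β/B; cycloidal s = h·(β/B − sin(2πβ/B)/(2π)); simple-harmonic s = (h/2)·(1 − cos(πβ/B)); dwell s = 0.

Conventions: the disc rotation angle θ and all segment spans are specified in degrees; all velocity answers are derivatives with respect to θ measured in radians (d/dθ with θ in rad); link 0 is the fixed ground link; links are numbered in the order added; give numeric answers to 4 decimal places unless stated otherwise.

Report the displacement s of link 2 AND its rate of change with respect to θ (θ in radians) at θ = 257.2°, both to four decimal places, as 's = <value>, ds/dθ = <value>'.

segment 1 (0° to 177.9°, simple-harmonic, h = 30) is passed completely: s = 0.0000 + (30) = 30.0000
segment 2 (177.9° to 249.9°, dwell): s unchanged at 30.0000
θ = 257.2° falls in segment 3 (249.9° to 271°, simple-harmonic, h = -5): β = 257.2 − 249.9 = 7.3°, B = 21.1°; Δs = -5/2·(1 − cos(π·0.3460)) = -1.3369; s = 30.0000 − 1.3369 = 28.6631
velocity in seg [249.9°–271°] (simple-harmonic), θ in radians: β = 7.3° = 0.1274 rad, B = 21.1° = 0.3683 rad; ds/dθ = (πh/(2B)) sin(πβ/B) = (π·(-5)/(2·0.3683)) sin(π·0.3460) = -18.878454 mm/rad

s = 28.6631, ds/dθ = -18.8785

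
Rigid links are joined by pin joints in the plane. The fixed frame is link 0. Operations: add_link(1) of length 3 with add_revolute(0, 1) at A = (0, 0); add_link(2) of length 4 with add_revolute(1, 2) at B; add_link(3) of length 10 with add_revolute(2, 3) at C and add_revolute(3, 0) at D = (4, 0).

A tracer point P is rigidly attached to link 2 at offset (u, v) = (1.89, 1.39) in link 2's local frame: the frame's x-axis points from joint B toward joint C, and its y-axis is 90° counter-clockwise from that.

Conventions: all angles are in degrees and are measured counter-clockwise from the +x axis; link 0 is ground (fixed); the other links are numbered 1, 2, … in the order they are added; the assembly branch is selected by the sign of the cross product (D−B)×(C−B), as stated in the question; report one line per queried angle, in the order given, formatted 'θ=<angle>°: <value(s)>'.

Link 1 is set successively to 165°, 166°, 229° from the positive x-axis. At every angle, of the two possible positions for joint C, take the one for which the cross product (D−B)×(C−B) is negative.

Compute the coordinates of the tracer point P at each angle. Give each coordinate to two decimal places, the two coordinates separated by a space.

A=(0,0), D=(4.00,0)
θ=165°: B = A + 3.00·(cos165°, sin165°) = (-2.8978, 0.7765)
θ=165°: |BD| = 6.9413
θ=165°: circle(B,4.00) ∩ circle(D,10.00): a=-2.5800, h=3.0567
θ=165°:   candidates: C₊=(-5.1197,4.1026) cross=21.218; C₋=(-5.8035,-1.9725) cross=-21.218
θ=165°:   branch - wants cross < 0 → take C=(-5.8035,-1.9725) (cross=-21.218)
θ=165°: ex = (C−B)/|BC| = (-0.7264,-0.6872); ey = (0.6872,-0.7264)
θ=165°: P = B + 1.89·ex + 1.39·ey = (-3.3155,-1.5322)
θ=166°: B = A + 3.00·(cos166°, sin166°) = (-2.9109, 0.7258)
θ=166°: |BD| = 6.9489
θ=166°: circle(B,4.00) ∩ circle(D,10.00): a=-2.5697, h=3.0654
θ=166°:   candidates: C₊=(-5.1464,4.0428) cross=21.301; C₋=(-5.7867,-2.0545) cross=-21.301
θ=166°:   branch - wants cross < 0 → take C=(-5.7867,-2.0545) (cross=-21.301)
θ=166°: ex = (C−B)/|BC| = (-0.7189,-0.6951); ey = (0.6951,-0.7189)
θ=166°: P = B + 1.89·ex + 1.39·ey = (-3.3036,-1.5872)
θ=229°: B = A + 3.00·(cos229°, sin229°) = (-1.9682, -2.2641)
θ=229°: |BD| = 6.3832
θ=229°: circle(B,4.00) ∩ circle(D,10.00): a=-3.3882, h=2.1261
θ=229°:   candidates: C₊=(-5.8902,-1.4780) cross=13.572; C₋=(-4.3819,-5.4538) cross=-13.572
θ=229°:   branch - wants cross < 0 → take C=(-4.3819,-5.4538) (cross=-13.572)
θ=229°: ex = (C−B)/|BC| = (-0.6034,-0.7974); ey = (0.7974,-0.6034)
θ=229°: P = B + 1.89·ex + 1.39·ey = (-2.0002,-4.6100)

θ=165°: -3.32 -1.53
θ=166°: -3.30 -1.59
θ=229°: -2.00 -4.61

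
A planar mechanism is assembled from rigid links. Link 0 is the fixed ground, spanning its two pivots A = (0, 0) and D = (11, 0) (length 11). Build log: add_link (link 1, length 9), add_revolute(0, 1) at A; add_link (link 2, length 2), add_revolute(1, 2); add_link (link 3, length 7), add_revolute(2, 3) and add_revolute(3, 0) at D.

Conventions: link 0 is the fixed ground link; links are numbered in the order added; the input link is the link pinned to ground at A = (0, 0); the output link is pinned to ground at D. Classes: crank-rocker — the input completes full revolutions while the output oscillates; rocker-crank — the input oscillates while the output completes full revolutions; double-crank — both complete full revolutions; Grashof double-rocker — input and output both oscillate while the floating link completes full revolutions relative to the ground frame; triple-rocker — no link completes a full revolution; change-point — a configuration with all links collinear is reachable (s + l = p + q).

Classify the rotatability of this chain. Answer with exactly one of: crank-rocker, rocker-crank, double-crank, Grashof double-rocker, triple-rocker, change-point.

lengths: ground=11, input=9, coupler=2, output=7
sorted: s=2 (shortest), l=11 (longest), p+q=16
s + l = 13 vs p + q = 16
s + l < p + q (Grashof) with shortest = coupler link → Grashof double-rocker

Grashof double-rocker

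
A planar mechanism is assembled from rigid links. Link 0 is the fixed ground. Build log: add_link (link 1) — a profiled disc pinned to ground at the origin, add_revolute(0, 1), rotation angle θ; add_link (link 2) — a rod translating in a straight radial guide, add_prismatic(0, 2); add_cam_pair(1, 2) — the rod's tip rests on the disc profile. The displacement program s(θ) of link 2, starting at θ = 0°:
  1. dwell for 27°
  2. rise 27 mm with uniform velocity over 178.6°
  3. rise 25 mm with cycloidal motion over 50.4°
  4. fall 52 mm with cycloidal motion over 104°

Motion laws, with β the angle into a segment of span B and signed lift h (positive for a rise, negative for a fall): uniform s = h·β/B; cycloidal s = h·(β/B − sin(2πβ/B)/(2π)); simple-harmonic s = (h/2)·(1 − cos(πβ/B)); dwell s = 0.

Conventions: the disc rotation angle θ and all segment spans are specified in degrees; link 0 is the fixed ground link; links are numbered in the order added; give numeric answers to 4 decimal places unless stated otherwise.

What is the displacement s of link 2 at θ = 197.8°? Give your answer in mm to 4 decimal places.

seg 1 [0°–27°] dwell: s stays 0.0000
seg 2 [27°–205.6°] uniform, h=27: θ=197.8° here. β=170.8, B=178.6. 27·170.8/178.6 = 25.8208 → s = 25.8208

25.8208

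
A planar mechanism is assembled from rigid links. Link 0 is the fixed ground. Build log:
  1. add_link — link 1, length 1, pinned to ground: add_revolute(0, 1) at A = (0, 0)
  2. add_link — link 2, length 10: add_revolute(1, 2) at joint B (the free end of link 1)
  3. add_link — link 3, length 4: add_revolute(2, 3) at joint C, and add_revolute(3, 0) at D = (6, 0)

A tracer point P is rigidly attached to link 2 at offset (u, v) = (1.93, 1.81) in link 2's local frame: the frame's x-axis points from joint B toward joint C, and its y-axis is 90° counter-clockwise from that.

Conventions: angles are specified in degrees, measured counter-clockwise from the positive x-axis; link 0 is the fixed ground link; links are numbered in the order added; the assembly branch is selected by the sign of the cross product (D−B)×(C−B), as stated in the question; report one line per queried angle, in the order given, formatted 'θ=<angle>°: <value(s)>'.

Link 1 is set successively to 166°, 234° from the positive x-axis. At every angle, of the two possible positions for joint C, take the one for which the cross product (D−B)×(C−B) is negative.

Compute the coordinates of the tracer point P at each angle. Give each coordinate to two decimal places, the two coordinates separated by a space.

A=(0,0), D=(6.00,0)
θ=166°: B = A + 1.00·(cos166°, sin166°) = (-0.9703, 0.2419)
θ=166°: |BD| = 6.9745
θ=166°: circle(B,10.00) ∩ circle(D,4.00): a=9.5092, h=3.0944
θ=166°:   candidates: C₊=(8.6405,3.0046) cross=21.582; C₋=(8.4258,-3.1805) cross=-21.582
θ=166°:   branch - wants cross < 0 → take C=(8.4258,-3.1805) (cross=-21.582)
θ=166°: ex = (C−B)/|BC| = (0.9396,-0.3422); ey = (0.3422,0.9396)
θ=166°: P = B + 1.93·ex + 1.81·ey = (1.4626,1.2821)
θ=234°: B = A + 1.00·(cos234°, sin234°) = (-0.5878, -0.8090)
θ=234°: |BD| = 6.6373
θ=234°: circle(B,10.00) ∩ circle(D,4.00): a=9.6465, h=2.6352
θ=234°:   candidates: C₊=(8.6656,2.9824) cross=17.491; C₋=(9.3080,-2.2488) cross=-17.491
θ=234°:   branch - wants cross < 0 → take C=(9.3080,-2.2488) (cross=-17.491)
θ=234°: ex = (C−B)/|BC| = (0.9896,-0.1440); ey = (0.1440,0.9896)
θ=234°: P = B + 1.93·ex + 1.81·ey = (1.5827,0.7043)

θ=166°: 1.46 1.28
θ=234°: 1.58 0.70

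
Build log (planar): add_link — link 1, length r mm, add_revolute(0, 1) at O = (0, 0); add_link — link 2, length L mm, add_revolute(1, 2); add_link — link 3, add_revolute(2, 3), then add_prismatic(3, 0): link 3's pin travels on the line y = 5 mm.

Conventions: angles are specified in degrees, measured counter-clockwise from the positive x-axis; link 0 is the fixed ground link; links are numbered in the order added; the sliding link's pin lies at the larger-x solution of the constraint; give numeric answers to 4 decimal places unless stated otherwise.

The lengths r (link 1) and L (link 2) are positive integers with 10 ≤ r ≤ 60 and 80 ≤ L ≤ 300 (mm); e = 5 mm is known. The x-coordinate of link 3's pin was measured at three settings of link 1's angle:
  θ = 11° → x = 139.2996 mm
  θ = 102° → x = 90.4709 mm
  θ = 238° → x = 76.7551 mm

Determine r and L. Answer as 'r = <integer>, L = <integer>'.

constraint per measurement: (x − r cos θ)² + (r sin θ − e)² = L²
subtracting the θ₁ and θ₂ equations cancels the r² and L² terms:
r = (x₁² − x₂²) / (2[(x₁cos θ₁ + e sin θ₁) − (x₂cos θ₂ + e sin θ₂)]) = 37.0000 → r = 37
L² = (x₁ − r cos θ₁)² + (r sin θ₁ − e)² = 10608.9990 → L = 103.0000 → L = 103
check at θ₃=238°: x = 76.7551 (printed 76.7551) ✓

r = 37, L = 103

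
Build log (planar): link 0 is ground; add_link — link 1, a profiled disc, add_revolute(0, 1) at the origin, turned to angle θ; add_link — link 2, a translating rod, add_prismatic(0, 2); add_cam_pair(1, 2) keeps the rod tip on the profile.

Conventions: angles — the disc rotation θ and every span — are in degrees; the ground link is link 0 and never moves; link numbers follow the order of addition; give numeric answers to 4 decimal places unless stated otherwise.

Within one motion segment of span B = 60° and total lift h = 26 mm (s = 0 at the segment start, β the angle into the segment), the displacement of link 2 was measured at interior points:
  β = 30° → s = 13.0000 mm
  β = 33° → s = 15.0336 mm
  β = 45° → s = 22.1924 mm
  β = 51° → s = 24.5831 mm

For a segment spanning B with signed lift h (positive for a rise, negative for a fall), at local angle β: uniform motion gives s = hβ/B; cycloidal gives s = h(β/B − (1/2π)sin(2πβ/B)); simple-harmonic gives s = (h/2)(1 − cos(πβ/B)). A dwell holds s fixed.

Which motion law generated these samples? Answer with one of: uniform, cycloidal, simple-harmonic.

candidates at β/B = r: uniform s = h·r (linear in β); cycloidal s = h·(r − sin(2πr)/(2π)); simple-harmonic s = (h/2)(1 − cos(πr))
β=30°: printed 13.0000 | uniform 13.0000, cycloidal 13.0000, simple-harmonic 13.0000
β=33°: printed 15.0336 | uniform 14.3000, cycloidal 15.5787, simple-harmonic 15.0336
β=45°: printed 22.1924 | uniform 19.5000, cycloidal 23.6380, simple-harmonic 22.1924
β=51°: printed 24.5831 | uniform 22.1000, cycloidal 25.4477, simple-harmonic 24.5831
only one law matches every sample → simple-harmonic

simple-harmonic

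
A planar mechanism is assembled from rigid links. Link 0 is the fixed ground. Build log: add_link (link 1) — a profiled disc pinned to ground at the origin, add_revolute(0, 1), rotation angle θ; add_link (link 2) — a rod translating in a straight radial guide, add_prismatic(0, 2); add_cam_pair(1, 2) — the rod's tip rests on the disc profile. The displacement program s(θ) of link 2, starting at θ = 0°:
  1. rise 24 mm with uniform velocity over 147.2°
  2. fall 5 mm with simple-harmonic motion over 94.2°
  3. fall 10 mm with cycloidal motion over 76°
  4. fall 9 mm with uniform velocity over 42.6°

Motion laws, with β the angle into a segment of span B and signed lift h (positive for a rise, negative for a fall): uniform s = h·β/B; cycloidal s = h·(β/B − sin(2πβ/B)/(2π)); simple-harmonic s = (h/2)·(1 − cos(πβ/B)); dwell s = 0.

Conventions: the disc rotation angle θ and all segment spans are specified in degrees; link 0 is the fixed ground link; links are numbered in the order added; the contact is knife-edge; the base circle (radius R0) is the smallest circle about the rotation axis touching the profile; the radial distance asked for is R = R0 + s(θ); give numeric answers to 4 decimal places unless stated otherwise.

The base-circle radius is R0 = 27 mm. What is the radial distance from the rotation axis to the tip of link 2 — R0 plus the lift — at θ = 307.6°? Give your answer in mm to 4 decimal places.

seg 1 [0°–147.2°] uniform, h=24: full span → s += 24 → s = 24.0000
seg 2 [147.2°–241.4°] simple-harmonic, h=-5: full span → s += -5 → s = 19.0000
seg 3 [241.4°–317.4°] cycloidal, h=-10: θ=307.6° here. β=66.2, B=76. -10·(0.8711 − sin(2π·0.8711)/(2π)) = -9.8635 → s = 9.1365
R = R0 + s = 27 + 9.1365 = 36.1365

36.1365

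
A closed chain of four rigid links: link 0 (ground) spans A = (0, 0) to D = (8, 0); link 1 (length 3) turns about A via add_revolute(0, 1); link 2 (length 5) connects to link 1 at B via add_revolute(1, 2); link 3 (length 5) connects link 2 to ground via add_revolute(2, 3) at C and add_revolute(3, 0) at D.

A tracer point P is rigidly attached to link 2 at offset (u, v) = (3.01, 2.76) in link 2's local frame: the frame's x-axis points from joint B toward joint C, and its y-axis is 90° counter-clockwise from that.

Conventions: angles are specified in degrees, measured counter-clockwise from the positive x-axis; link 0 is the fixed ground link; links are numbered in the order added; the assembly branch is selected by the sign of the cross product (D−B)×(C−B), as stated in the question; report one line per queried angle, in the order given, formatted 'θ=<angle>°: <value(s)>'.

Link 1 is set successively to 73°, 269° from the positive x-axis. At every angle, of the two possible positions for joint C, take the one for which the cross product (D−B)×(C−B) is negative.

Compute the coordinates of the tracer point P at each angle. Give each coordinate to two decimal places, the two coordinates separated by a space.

A=(0,0), D=(8.00,0)
θ=73°: B = A + 3.00·(cos73°, sin73°) = (0.8771, 2.8689)
θ=73°: |BD| = 7.6789
θ=73°: circle(B,5.00) ∩ circle(D,5.00): a=3.8395, h=3.2029
θ=73°:   candidates: C₊=(5.6352,4.4054) cross=24.595; C₋=(3.2419,-1.5365) cross=-24.595
θ=73°:   branch - wants cross < 0 → take C=(3.2419,-1.5365) (cross=-24.595)
θ=73°: ex = (C−B)/|BC| = (0.4730,-0.8811); ey = (0.8811,0.4730)
θ=73°: P = B + 3.01·ex + 2.76·ey = (4.7325,1.5222)
θ=269°: B = A + 3.00·(cos269°, sin269°) = (-0.0524, -2.9995)
θ=269°: |BD| = 8.5929
θ=269°: circle(B,5.00) ∩ circle(D,5.00): a=4.2964, h=2.5575
θ=269°:   candidates: C₊=(3.0811,0.8968) cross=21.976; C₋=(4.8666,-3.8964) cross=-21.976
θ=269°:   branch - wants cross < 0 → take C=(4.8666,-3.8964) (cross=-21.976)
θ=269°: ex = (C−B)/|BC| = (0.9838,-0.1794); ey = (0.1794,0.9838)
θ=269°: P = B + 3.01·ex + 2.76·ey = (3.4039,-0.8242)

θ=73°: 4.73 1.52
θ=269°: 3.40 -0.82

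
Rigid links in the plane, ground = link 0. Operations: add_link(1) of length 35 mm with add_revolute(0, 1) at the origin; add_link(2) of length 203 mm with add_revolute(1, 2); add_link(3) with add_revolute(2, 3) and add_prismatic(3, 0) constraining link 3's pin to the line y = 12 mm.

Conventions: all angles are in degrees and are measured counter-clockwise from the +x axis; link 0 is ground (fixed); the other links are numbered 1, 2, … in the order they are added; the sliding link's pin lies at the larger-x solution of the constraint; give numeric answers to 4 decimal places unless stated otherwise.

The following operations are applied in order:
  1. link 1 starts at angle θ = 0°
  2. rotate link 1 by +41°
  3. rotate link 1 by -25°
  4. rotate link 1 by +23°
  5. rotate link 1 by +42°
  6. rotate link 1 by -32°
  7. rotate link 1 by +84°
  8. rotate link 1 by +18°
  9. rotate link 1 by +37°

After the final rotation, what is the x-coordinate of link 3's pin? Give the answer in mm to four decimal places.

geometry: r = 35 mm, L = 203 mm, e = 12 mm; θ starts at 0°
rotate link 1 by +41°: θ ← 0° +41° = 41°
rotate link 1 by -25°: θ ← 41° -25° = 16°
rotate link 1 by +23°: θ ← 16° +23° = 39°
rotate link 1 by +42°: θ ← 39° +42° = 81°
rotate link 1 by -32°: θ ← 81° -32° = 49°
rotate link 1 by +84°: θ ← 49° +84° = 133°
rotate link 1 by +18°: θ ← 133° +18° = 151°
rotate link 1 by +37°: θ ← 151° +37° = 188°
crank pin P = (r cos θ, r sin θ) = (-34.659382, -4.871059)
h = r sin θ − e = -4.871059 − 12 = -16.871059
x = r cos θ + √(L² − h²) = -34.659382 + 202.297720 = 167.638337

167.6383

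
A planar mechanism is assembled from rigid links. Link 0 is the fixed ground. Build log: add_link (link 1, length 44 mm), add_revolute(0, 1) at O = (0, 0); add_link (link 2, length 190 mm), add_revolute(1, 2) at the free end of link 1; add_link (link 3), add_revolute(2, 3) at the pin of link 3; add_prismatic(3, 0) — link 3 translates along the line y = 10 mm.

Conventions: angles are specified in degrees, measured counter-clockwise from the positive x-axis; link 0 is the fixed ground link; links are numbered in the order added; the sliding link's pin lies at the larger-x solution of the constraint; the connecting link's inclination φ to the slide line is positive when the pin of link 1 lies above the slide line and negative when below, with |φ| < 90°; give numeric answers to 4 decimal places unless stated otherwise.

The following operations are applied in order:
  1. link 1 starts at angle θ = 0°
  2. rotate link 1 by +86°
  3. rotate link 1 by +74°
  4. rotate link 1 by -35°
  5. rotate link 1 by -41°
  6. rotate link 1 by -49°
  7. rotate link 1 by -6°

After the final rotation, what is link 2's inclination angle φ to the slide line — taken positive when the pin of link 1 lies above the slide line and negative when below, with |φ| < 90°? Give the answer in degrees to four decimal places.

geometry: r = 44 mm, L = 190 mm, e = 10 mm; θ starts at 0°
rotate link 1 by +86°: θ ← 0° +86° = 86°
rotate link 1 by +74°: θ ← 86° +74° = 160°
rotate link 1 by -35°: θ ← 160° -35° = 125°
rotate link 1 by -41°: θ ← 125° -41° = 84°
rotate link 1 by -49°: θ ← 84° -49° = 35°
rotate link 1 by -6°: θ ← 35° -6° = 29°
h = r sin θ − e = 21.331623 − 10 = 11.331623
sin φ = h / L = 11.331623 / 190 = 0.05964012
φ = arcsin(0.05964012) = 3.419156°

3.4192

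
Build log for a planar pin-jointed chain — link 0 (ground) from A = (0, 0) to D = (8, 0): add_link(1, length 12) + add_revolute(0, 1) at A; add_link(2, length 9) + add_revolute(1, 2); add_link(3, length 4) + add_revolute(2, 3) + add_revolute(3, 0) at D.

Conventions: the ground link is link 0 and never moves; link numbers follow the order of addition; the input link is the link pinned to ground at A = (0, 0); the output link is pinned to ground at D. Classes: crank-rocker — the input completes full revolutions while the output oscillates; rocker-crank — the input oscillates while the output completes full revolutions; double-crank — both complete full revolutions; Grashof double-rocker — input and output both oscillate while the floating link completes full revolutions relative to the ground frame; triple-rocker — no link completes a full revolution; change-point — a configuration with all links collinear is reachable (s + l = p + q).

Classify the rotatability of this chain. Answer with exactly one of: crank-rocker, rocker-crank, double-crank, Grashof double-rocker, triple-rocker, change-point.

lengths: ground=8, input=12, coupler=9, output=4
sorted: s=4 (shortest), l=12 (longest), p+q=17
s + l = 16 vs p + q = 17
s + l < p + q (Grashof) with shortest = output link → rocker-crank

rocker-crank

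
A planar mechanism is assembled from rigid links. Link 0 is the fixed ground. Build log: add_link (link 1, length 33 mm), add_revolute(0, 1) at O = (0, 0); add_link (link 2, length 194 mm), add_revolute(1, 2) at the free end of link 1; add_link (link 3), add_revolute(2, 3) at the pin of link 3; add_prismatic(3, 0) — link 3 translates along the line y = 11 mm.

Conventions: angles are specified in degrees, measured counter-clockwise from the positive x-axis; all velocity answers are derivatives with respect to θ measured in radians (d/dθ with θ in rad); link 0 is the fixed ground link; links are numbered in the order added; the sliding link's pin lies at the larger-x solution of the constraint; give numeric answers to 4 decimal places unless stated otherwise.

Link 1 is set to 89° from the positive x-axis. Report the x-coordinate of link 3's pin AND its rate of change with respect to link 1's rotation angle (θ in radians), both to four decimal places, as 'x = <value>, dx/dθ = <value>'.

geometry: r = 33 mm, L = 194 mm, e = 11 mm
crank pin P = (r cos θ, r sin θ) = (0.575929, 32.994974)
h = r sin θ − e = 32.994974 − 11 = 21.994974
x = r cos θ + √(L² − h²) = 0.575929 + 192.749114 = 193.325044
dx/dθ = −r sin θ − h·r cos θ/√(L² − h²) (θ in radians; h = 21.994974) = -33.060694

x = 193.3250, dx/dθ = -33.0607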